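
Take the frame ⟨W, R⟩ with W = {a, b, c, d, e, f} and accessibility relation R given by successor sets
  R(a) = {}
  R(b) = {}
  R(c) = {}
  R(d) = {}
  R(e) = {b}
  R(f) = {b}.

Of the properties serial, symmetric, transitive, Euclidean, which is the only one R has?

Serial: no — a has no R-successor.
Symmetric: no — e R b but not b R e.
Transitive: yes — every two-step R-path is closed by a direct edge.
Euclidean: no — e R b and e R b, but not b R b.
Only transitive holds.

transitive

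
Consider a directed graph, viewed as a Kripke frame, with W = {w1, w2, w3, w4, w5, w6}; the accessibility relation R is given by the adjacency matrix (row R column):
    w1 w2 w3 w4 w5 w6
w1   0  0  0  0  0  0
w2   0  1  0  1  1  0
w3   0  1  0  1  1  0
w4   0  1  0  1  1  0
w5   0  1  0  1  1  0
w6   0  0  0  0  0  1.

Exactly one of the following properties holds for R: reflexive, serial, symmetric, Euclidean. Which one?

Reflexive: no — w1 is not related to itself.
Serial: no — w1 has no R-successor.
Symmetric: no — w3 R w2 but not w2 R w3.
Euclidean: yes — any two successors of a common world are R-related.
Only Euclidean holds.

Euclidean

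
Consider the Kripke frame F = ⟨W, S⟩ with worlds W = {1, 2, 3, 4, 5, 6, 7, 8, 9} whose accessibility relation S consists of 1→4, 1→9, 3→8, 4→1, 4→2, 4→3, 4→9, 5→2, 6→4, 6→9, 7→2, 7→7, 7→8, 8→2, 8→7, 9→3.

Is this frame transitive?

No

Transitive: no — 1 S 4 and 4 S 2, but not 1 S 2.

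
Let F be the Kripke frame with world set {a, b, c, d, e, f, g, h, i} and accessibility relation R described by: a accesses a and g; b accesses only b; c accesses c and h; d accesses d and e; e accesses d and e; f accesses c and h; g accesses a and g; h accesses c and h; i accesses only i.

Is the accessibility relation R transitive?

Yes

Transitive: yes — every two-step R-path is closed by a direct edge.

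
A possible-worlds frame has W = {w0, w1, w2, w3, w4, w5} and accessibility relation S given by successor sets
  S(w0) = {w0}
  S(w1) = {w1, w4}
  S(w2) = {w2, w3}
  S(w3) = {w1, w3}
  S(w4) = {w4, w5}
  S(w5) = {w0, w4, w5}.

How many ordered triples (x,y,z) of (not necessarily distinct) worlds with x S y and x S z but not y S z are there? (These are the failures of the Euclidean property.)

6

Enumerating: (w1,w4,w1), (w2,w3,w2), (w3,w1,w3), (w5,w0,w4), (w5,w0,w5), (w5,w4,w0).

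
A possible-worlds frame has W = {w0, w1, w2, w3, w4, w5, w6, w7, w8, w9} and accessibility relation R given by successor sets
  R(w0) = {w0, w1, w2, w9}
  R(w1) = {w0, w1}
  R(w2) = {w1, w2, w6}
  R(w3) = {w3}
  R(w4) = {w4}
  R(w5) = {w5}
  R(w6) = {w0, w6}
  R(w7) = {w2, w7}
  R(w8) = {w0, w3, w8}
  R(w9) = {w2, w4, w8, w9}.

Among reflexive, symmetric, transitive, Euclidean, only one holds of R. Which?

reflexive

Reflexive: yes — every world is R-related to itself.
Symmetric: no — w0 R w2 but not w2 R w0.
Transitive: no — w0 R w2 and w2 R w6, but not w0 R w6.
Euclidean: no — w0 R w1 and w0 R w2, but not w1 R w2.
Only reflexive holds.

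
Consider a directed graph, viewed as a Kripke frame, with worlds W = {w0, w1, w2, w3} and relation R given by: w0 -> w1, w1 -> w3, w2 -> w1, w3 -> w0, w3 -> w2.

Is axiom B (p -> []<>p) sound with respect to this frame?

By correspondence theory, B is valid on a frame iff R is symmetric.
Symmetric: no — w0 R w1 but not w1 R w0.

No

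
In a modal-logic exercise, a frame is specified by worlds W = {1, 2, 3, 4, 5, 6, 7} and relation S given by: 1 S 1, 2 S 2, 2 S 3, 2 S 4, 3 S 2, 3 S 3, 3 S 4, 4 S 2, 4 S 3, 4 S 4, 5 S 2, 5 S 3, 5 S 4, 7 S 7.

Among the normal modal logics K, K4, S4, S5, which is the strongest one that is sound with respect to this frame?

Transitive (axiom 4): yes — every two-step S-path is closed by a direct edge.
Reflexive (axiom T): no — 5 is not related to itself.
Euclidean (axiom 5): yes — any two successors of a common world are S-related.
So F validates K, K4; S4 would additionally require S to be reflexive. The strongest is K4.

K4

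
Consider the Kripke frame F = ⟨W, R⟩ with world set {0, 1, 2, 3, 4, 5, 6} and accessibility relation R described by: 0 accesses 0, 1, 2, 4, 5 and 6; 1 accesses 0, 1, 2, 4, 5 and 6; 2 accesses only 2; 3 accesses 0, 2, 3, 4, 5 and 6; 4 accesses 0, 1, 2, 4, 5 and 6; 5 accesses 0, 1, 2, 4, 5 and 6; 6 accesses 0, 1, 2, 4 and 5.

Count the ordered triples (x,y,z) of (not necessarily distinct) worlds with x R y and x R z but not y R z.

38

Enumerating: (0,2,0), (0,2,1), (0,2,4), (0,2,5), (0,2,6), (0,6,6), (1,2,0), (1,2,1), (1,2,4), (1,2,5), (1,2,6), (1,6,6), … and 26 more.
Total: 38.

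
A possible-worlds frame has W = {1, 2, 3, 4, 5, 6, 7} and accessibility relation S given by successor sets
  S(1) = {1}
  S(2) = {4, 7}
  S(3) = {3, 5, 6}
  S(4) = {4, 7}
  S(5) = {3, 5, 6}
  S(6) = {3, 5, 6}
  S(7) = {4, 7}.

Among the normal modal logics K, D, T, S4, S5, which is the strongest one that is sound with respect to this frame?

Serial (axiom D): yes — every world has a successor (e.g. 1 S 1).
Reflexive (axiom T): no — 2 is not related to itself.
Transitive (axiom 4): yes — every two-step S-path is closed by a direct edge.
Euclidean (axiom 5): yes — any two successors of a common world are S-related.
So F validates K, D; T would additionally require S to be reflexive. The strongest is D.

D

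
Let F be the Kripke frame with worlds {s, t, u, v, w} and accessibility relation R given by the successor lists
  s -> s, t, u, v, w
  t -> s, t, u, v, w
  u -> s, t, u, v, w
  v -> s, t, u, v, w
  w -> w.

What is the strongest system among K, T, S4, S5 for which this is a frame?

Reflexive (axiom T): yes — every world is R-related to itself.
Transitive (axiom 4): yes — every two-step R-path is closed by a direct edge.
Euclidean (axiom 5): no — s R w and s R t, but not w R t.
So F validates K, T, S4; S5 would additionally require R to be Euclidean. The strongest is S4.

S4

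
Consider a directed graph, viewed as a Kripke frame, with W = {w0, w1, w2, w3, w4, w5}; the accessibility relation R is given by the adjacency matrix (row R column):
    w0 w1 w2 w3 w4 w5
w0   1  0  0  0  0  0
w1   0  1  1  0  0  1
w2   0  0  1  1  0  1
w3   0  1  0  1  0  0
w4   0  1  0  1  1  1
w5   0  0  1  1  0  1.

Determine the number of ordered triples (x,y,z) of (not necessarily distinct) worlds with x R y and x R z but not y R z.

13

Enumerating: (w1,w2,w1), (w1,w5,w1), (w2,w3,w2), (w2,w3,w5), (w3,w1,w3), (w4,w1,w3), (w4,w1,w4), (w4,w3,w4), (w4,w3,w5), (w4,w5,w1), (w4,w5,w4), (w5,w3,w2), (w5,w3,w5).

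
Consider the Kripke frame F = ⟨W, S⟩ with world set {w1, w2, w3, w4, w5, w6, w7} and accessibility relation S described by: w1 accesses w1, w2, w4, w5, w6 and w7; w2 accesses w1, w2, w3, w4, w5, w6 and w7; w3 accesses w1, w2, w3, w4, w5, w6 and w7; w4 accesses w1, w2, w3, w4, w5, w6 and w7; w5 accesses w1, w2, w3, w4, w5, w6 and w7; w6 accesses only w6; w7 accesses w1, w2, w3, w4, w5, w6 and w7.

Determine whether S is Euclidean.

Euclidean: no — w1 S w6 and w1 S w2, but not w6 S w2.

No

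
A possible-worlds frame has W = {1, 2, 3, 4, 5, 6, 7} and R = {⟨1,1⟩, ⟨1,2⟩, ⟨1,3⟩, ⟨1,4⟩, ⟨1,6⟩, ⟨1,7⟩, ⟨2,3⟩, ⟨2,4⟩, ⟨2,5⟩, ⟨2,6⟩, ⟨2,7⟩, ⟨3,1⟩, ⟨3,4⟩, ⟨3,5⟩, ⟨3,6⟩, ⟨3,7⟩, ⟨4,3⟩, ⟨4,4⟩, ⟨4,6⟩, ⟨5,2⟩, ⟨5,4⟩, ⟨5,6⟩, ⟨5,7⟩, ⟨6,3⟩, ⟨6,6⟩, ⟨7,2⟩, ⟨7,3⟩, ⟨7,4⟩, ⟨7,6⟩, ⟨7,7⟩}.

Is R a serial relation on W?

Serial: yes — every world has a successor (e.g. 1 R 1).

Yes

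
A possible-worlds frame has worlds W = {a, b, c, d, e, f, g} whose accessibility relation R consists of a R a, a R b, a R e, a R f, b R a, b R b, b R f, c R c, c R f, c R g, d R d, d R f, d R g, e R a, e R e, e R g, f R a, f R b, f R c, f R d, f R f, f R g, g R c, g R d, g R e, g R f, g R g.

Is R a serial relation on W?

Serial: yes — every world has a successor (e.g. a R a).

Yes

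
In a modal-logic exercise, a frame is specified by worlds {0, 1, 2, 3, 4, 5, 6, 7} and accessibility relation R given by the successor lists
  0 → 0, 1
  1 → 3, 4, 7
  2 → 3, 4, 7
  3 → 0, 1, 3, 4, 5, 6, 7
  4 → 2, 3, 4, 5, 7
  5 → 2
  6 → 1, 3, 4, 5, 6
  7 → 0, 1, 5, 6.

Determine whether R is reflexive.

Reflexive: no — 1 is not related to itself.

No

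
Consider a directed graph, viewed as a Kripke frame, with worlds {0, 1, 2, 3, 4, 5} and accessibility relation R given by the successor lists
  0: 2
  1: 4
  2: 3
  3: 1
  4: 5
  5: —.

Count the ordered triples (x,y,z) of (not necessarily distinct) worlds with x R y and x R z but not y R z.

5

Enumerating: (0,2,2), (1,4,4), (2,3,3), (3,1,1), (4,5,5).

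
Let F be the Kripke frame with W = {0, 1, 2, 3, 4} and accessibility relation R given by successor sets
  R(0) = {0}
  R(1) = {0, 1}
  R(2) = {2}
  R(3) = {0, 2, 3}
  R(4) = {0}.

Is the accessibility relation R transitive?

Yes

Transitive: yes — every two-step R-path is closed by a direct edge.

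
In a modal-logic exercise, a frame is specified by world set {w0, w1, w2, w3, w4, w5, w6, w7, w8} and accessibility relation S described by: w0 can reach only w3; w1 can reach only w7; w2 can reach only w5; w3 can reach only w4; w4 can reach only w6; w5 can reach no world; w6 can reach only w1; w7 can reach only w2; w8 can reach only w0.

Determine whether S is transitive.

No

Transitive: no — w0 S w3 and w3 S w4, but not w0 S w4.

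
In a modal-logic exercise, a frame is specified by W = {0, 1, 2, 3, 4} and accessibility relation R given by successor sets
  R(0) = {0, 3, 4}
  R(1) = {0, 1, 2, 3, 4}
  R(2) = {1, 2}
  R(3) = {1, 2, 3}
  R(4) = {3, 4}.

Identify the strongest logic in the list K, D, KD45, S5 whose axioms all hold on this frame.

D

Serial (axiom D): yes — every world has a successor (e.g. 0 R 0).
Euclidean (axiom 5): no — 0 R 3 and 0 R 4, but not 3 R 4.
Transitive (axiom 4): no — 0 R 3 and 3 R 1, but not 0 R 1.
Reflexive (axiom T): yes — every world is R-related to itself.
So F validates K, D; KD45 would additionally require R to be Euclidean and transitive. The strongest is D.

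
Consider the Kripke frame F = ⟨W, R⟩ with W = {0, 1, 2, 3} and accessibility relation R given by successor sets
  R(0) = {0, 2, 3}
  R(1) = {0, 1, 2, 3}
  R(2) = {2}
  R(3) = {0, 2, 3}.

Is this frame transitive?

Yes

Transitive: yes — every two-step R-path is closed by a direct edge.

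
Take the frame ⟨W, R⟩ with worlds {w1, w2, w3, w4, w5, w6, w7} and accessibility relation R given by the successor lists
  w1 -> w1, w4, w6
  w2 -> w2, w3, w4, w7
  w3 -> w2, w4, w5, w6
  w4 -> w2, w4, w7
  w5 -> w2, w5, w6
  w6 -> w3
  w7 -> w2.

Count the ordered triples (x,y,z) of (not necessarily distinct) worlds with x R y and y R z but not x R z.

21

Enumerating: (w1,w4,w2), (w1,w4,w7), (w1,w6,w3), (w2,w3,w5), (w2,w3,w6), (w3,w2,w3), (w3,w2,w7), (w3,w4,w7), (w3,w6,w3), (w4,w2,w3), (w5,w2,w3), (w5,w2,w4), … and 9 more.
Total: 21.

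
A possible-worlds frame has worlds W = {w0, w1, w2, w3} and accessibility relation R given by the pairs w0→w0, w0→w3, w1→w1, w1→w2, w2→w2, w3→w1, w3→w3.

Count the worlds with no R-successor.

R is serial; there are no such worlds.

0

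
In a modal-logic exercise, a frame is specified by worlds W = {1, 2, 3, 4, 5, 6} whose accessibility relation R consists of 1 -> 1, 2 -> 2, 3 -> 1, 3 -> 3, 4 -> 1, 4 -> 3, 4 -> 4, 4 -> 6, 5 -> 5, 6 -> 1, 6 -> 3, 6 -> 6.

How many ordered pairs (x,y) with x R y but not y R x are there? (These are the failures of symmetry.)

6

Enumerating: (3,1), (4,1), (4,3), (4,6), (6,1), (6,3).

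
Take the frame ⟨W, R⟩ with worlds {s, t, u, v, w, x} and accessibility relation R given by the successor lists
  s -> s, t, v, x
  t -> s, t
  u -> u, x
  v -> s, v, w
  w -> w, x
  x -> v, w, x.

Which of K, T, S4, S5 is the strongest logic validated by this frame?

T

Reflexive (axiom T): yes — every world is R-related to itself.
Transitive (axiom 4): no — s R v and v R w, but not s R w.
Euclidean (axiom 5): no — s R t and s R v, but not t R v.
So F validates K, T; S4 would additionally require R to be transitive. The strongest is T.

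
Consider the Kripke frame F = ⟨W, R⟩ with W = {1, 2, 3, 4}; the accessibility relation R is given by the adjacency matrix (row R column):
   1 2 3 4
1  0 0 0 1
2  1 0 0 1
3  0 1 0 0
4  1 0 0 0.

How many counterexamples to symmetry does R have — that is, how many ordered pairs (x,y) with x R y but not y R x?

Enumerating: (2,1), (2,4), (3,2).

3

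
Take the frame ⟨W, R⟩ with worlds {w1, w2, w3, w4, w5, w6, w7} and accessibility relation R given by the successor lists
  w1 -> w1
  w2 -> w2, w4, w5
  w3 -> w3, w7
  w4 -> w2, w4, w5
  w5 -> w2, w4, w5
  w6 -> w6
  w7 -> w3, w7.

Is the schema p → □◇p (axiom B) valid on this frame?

Yes

By correspondence theory, B is valid on a frame iff R is symmetric.
Symmetric: yes — every pair in R has its reverse in R.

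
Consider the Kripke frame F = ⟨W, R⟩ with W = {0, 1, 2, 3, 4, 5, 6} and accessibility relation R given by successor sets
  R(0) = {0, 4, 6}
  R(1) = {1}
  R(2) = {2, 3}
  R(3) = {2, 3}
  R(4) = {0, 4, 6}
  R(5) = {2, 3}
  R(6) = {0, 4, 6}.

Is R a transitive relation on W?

Transitive: yes — every two-step R-path is closed by a direct edge.

Yes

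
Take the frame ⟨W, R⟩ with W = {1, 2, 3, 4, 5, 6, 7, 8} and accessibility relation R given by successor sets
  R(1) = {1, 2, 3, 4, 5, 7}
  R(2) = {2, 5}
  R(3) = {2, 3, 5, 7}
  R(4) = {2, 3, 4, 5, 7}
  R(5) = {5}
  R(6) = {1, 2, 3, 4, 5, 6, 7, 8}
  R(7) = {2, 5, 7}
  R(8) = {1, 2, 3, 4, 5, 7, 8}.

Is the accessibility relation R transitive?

Yes

Transitive: yes — every two-step R-path is closed by a direct edge.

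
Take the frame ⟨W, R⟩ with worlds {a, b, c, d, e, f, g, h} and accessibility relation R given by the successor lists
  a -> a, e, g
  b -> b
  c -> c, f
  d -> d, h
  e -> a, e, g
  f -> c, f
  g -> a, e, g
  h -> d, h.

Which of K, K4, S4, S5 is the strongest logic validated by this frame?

S5

Transitive (axiom 4): yes — every two-step R-path is closed by a direct edge.
Reflexive (axiom T): yes — every world is R-related to itself.
Euclidean (axiom 5): yes — any two successors of a common world are R-related.
So F validates K, K4, S4, S5. The strongest is S5.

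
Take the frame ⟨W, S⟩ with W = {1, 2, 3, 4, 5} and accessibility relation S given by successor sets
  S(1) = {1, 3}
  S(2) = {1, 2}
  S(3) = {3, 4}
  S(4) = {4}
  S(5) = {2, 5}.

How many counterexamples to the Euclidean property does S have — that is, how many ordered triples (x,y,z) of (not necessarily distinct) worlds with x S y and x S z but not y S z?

4

Enumerating: (1,3,1), (2,1,2), (3,4,3), (5,2,5).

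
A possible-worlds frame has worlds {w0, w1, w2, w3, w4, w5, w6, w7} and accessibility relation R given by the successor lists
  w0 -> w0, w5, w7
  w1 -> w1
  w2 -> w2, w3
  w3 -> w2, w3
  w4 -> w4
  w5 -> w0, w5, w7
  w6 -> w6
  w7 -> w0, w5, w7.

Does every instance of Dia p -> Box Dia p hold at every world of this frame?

Yes

The schema 5 characterises exactly the Euclidean frames.
Euclidean: yes — any two successors of a common world are R-related.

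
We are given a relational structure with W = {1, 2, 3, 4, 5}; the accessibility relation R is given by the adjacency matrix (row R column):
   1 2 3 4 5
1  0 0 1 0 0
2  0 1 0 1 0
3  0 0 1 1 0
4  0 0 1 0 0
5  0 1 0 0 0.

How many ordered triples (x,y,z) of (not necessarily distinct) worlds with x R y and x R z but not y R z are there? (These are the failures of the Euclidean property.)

3

Enumerating: (2,4,2), (2,4,4), (3,4,4).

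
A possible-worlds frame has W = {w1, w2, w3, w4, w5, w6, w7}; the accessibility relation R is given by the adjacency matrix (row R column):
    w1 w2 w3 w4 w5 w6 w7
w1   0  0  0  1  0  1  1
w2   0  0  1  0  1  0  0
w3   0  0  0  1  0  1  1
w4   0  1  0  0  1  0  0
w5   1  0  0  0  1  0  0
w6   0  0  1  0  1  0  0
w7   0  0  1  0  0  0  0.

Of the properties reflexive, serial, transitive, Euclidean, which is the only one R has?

serial

Reflexive: no — w1 is not related to itself.
Serial: yes — every world has a successor (e.g. w1 R w4).
Transitive: no — w1 R w4 and w4 R w2, but not w1 R w2.
Euclidean: no — w1 R w4 and w1 R w6, but not w4 R w6.
Only serial holds.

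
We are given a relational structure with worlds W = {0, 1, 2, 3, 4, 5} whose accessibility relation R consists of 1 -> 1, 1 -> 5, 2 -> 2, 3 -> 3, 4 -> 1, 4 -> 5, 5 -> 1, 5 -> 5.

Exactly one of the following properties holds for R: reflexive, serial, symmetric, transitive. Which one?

Reflexive: no — 0 is not related to itself.
Serial: no — 0 has no R-successor.
Symmetric: no — 4 R 1 but not 1 R 4.
Transitive: yes — every two-step R-path is closed by a direct edge.
Only transitive holds.

transitive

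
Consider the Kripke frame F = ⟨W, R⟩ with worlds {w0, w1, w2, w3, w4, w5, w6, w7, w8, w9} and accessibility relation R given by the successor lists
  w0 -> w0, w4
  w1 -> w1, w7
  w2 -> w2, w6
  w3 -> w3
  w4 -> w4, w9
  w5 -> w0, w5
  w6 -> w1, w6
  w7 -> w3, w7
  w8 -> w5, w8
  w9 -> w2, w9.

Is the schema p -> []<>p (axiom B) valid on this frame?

Axiom B corresponds to the accessibility relation being symmetric.
Symmetric: no — w0 R w4 but not w4 R w0.

No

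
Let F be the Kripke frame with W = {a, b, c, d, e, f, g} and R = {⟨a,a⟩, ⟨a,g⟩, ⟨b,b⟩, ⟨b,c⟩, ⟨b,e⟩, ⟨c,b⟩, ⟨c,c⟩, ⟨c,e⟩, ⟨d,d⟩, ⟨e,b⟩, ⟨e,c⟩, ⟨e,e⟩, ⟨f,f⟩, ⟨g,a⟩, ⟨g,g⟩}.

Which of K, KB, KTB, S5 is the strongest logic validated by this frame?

S5

Symmetric (axiom B): yes — every pair in R has its reverse in R.
Reflexive (axiom T): yes — every world is R-related to itself.
Euclidean (axiom 5): yes — any two successors of a common world are R-related.
So F validates K, KB, KTB, S5. The strongest is S5.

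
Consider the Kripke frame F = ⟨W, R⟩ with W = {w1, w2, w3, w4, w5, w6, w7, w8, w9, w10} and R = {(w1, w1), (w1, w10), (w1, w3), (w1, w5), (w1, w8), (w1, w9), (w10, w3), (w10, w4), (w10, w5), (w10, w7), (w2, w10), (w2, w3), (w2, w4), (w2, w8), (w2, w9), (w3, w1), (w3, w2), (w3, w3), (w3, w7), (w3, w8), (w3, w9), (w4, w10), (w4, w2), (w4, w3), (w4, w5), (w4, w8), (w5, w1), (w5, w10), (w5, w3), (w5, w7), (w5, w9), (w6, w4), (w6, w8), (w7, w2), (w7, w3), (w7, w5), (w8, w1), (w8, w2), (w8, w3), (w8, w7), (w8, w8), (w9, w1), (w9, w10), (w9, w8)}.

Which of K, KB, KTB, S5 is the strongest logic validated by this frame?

K

Symmetric (axiom B): no — w1 R w10 but not w10 R w1.
Reflexive (axiom T): no — w2 is not related to itself.
Euclidean (axiom 5): no — w1 R w10 and w1 R w8, but not w10 R w8.
So F validates K; KB would additionally require R to be symmetric. The strongest is K.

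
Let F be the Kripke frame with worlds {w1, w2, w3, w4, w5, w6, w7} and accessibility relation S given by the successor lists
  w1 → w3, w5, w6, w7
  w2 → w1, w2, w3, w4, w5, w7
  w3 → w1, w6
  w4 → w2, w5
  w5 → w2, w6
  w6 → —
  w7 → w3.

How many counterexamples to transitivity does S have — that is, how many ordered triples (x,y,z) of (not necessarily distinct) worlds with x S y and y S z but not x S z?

Enumerating: (w1,w3,w1), (w1,w5,w2), (w2,w1,w6), (w2,w3,w6), (w2,w5,w6), (w3,w1,w3), (w3,w1,w5), (w3,w1,w7), (w4,w2,w1), (w4,w2,w3), (w4,w2,w4), (w4,w2,w7), … and 8 more.
Total: 20.

20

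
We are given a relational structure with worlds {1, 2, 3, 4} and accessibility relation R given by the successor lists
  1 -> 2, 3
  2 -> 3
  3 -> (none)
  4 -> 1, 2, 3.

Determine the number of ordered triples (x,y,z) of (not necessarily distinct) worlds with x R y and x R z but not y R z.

10

Enumerating: (1,2,2), (1,3,2), (1,3,3), (2,3,3), (4,1,1), (4,2,1), (4,2,2), (4,3,1), (4,3,2), (4,3,3).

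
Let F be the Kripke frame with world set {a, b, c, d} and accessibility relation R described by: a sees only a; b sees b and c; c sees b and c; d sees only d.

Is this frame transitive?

Transitive: yes — every two-step R-path is closed by a direct edge.

Yes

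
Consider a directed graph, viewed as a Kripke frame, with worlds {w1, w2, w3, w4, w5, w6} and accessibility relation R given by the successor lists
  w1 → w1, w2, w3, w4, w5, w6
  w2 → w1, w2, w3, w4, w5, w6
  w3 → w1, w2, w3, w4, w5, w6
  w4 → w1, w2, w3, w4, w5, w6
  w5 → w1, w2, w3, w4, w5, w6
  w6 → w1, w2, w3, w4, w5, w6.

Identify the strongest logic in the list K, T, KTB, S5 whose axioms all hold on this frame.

Reflexive (axiom T): yes — every world is R-related to itself.
Symmetric (axiom B): yes — every pair in R has its reverse in R.
Euclidean (axiom 5): yes — any two successors of a common world are R-related.
So F validates K, T, KTB, S5. The strongest is S5.

S5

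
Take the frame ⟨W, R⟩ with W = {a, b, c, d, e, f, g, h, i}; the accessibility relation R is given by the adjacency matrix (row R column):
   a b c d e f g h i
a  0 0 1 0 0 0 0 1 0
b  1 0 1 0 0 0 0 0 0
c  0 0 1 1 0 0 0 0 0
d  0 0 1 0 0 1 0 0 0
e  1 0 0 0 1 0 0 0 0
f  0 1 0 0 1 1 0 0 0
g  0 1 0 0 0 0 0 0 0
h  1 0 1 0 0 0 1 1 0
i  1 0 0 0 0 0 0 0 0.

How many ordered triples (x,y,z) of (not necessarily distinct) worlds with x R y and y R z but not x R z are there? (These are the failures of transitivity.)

Enumerating: (a,c,d), (a,h,a), (a,h,g), (b,a,h), (b,c,d), (c,d,f), (d,c,d), (d,f,b), (d,f,e), (e,a,c), (e,a,h), (f,b,a), … and 8 more.
Total: 20.

20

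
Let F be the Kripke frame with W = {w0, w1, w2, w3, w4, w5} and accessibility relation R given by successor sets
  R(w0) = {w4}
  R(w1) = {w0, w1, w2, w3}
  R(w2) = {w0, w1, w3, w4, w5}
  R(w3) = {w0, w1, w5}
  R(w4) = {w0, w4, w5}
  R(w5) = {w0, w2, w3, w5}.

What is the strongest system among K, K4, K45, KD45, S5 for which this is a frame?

K

Transitive (axiom 4): no — w0 R w4 and w4 R w5, but not w0 R w5.
Euclidean (axiom 5): no — w1 R w0 and w1 R w2, but not w0 R w2.
Serial (axiom D): yes — every world has a successor (e.g. w0 R w4).
Reflexive (axiom T): no — w0 is not related to itself.
So F validates K; K4 would additionally require R to be transitive. The strongest is K.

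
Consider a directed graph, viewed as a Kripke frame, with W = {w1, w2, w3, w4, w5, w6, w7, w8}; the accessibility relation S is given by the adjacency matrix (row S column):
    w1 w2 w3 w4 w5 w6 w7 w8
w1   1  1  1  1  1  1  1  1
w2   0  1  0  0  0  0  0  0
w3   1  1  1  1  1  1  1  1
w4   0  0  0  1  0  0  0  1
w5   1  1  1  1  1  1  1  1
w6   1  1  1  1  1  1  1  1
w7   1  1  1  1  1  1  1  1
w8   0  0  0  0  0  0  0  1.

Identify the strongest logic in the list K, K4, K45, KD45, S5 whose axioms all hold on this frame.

Transitive (axiom 4): yes — every two-step S-path is closed by a direct edge.
Euclidean (axiom 5): no — w1 S w2 and w1 S w3, but not w2 S w3.
Serial (axiom D): yes — every world has a successor (e.g. w1 S w1).
Reflexive (axiom T): yes — every world is S-related to itself.
So F validates K, K4; K45 would additionally require S to be Euclidean. The strongest is K4.

K4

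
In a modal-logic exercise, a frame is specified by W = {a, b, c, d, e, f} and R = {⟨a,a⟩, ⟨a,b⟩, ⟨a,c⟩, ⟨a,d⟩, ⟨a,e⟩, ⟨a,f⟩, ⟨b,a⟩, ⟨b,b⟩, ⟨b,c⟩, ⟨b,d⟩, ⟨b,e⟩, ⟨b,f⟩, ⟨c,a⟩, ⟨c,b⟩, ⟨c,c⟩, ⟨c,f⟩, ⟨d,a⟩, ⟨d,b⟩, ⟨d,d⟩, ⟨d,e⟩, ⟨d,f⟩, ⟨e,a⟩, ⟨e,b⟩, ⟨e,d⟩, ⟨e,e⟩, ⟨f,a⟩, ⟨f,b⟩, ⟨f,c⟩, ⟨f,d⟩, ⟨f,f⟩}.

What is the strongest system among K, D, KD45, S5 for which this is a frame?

D

Serial (axiom D): yes — every world has a successor (e.g. a R a).
Euclidean (axiom 5): no — a R c and a R d, but not c R d.
Transitive (axiom 4): no — c R a and a R d, but not c R d.
Reflexive (axiom T): yes — every world is R-related to itself.
So F validates K, D; KD45 would additionally require R to be Euclidean and transitive. The strongest is D.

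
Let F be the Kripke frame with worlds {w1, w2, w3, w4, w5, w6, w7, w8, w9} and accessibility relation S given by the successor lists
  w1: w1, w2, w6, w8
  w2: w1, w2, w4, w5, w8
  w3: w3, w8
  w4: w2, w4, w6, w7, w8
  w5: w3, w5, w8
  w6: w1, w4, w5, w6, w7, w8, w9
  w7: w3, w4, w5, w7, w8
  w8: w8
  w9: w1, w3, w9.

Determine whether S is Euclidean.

No

Euclidean: no — w1 S w2 and w1 S w6, but not w2 S w6.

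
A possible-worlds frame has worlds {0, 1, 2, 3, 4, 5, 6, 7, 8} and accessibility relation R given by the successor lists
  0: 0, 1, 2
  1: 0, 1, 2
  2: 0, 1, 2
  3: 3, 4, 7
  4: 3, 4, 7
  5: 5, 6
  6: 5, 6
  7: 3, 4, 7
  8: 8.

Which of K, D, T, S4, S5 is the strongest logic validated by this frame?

S5

Serial (axiom D): yes — every world has a successor (e.g. 0 R 0).
Reflexive (axiom T): yes — every world is R-related to itself.
Transitive (axiom 4): yes — every two-step R-path is closed by a direct edge.
Euclidean (axiom 5): yes — any two successors of a common world are R-related.
So F validates K, D, T, S4, S5. The strongest is S5.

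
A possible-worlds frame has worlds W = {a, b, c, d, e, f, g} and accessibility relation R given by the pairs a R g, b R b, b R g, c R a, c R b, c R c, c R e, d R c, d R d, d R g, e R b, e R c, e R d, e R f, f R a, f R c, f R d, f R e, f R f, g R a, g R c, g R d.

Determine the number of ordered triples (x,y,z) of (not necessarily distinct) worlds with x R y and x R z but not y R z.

40

Enumerating: (a,g,g), (b,g,b), (b,g,g), (c,a,a), (c,a,b), (c,a,c), (c,a,e), (c,b,a), (c,b,c), (c,b,e), (c,e,a), (c,e,e), … and 28 more.
Total: 40.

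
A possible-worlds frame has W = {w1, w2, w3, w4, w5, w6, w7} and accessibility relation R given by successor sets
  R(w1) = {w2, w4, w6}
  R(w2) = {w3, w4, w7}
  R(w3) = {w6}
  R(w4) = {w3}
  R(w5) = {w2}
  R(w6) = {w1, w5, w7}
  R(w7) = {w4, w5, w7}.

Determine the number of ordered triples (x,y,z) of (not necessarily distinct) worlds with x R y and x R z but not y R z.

30

Enumerating: (w1,w2,w2), (w1,w2,w6), (w1,w4,w2), (w1,w4,w4), (w1,w4,w6), (w1,w6,w2), (w1,w6,w4), (w1,w6,w6), (w2,w3,w3), (w2,w3,w4), (w2,w3,w7), (w2,w4,w4), … and 18 more.
Total: 30.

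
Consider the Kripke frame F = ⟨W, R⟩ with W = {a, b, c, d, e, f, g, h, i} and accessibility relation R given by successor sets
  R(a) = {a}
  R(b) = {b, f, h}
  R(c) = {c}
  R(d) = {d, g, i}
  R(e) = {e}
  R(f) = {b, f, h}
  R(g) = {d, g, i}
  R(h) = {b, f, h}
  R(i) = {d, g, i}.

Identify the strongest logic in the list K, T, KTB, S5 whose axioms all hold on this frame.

S5

Reflexive (axiom T): yes — every world is R-related to itself.
Symmetric (axiom B): yes — every pair in R has its reverse in R.
Euclidean (axiom 5): yes — any two successors of a common world are R-related.
So F validates K, T, KTB, S5. The strongest is S5.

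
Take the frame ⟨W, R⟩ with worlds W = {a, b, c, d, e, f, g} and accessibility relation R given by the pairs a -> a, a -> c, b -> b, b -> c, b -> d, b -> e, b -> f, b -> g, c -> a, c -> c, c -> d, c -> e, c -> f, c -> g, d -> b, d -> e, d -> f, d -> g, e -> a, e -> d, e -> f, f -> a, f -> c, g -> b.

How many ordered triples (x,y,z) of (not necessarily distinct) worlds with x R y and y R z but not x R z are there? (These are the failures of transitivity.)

29

Enumerating: (a,c,d), (a,c,e), (a,c,f), (a,c,g), (b,c,a), (b,e,a), (b,f,a), (c,d,b), (c,g,b), (d,b,c), (d,b,d), (d,e,a), … and 17 more.
Total: 29.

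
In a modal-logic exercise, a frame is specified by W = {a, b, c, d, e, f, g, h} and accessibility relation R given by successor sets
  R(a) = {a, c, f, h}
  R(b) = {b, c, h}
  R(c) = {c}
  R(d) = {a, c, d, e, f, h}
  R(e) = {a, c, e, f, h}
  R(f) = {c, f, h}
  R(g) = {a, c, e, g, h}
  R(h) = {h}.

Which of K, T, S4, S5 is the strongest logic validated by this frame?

T

Reflexive (axiom T): yes — every world is R-related to itself.
Transitive (axiom 4): no — g R a and a R f, but not g R f.
Euclidean (axiom 5): no — a R c and a R f, but not c R f.
So F validates K, T; S4 would additionally require R to be transitive. The strongest is T.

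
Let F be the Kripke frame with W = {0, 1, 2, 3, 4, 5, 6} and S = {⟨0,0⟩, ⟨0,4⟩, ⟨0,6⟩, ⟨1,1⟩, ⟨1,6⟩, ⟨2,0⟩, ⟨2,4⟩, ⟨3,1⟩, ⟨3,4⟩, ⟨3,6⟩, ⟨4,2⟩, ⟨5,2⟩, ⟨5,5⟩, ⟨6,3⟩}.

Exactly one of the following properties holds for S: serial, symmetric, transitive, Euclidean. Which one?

serial

Serial: yes — every world has a successor (e.g. 0 S 0).
Symmetric: no — 0 S 4 but not 4 S 0.
Transitive: no — 0 S 4 and 4 S 2, but not 0 S 2.
Euclidean: no — 0 S 4 and 0 S 6, but not 4 S 6.
Only serial holds.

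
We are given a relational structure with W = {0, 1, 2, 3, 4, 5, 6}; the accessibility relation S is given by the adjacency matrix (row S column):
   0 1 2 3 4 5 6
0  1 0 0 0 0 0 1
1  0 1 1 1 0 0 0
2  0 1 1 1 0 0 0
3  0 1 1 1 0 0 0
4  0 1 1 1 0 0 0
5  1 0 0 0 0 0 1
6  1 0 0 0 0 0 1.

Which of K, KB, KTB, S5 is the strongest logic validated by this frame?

K

Symmetric (axiom B): no — 4 S 1 but not 1 S 4.
Reflexive (axiom T): no — 4 is not related to itself.
Euclidean (axiom 5): yes — any two successors of a common world are S-related.
So F validates K; KB would additionally require S to be symmetric. The strongest is K.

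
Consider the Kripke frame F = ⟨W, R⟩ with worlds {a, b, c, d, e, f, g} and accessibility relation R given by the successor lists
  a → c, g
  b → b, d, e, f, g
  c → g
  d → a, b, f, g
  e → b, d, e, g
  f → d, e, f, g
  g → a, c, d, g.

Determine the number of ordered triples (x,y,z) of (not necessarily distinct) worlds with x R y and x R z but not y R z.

Enumerating: (a,c,c), (b,d,d), (b,d,e), (b,e,f), (b,f,b), (b,g,b), (b,g,e), (b,g,f), (d,a,a), (d,a,b), (d,a,f), (d,b,a), … and 20 more.
Total: 32.

32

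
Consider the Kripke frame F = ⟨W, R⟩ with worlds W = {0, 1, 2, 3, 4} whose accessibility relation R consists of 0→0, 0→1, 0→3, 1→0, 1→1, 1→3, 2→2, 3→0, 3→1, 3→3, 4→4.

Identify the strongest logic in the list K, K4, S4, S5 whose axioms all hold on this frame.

Transitive (axiom 4): yes — every two-step R-path is closed by a direct edge.
Reflexive (axiom T): yes — every world is R-related to itself.
Euclidean (axiom 5): yes — any two successors of a common world are R-related.
So F validates K, K4, S4, S5. The strongest is S5.

S5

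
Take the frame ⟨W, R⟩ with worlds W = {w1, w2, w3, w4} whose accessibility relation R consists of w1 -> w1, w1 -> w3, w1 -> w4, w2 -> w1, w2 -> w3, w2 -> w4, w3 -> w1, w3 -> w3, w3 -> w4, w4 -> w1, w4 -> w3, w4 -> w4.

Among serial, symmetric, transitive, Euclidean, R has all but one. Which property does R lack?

symmetric

Serial: yes — every world has a successor (e.g. w1 R w1).
Symmetric: no — w2 R w1 but not w1 R w2.
Transitive: yes — every two-step R-path is closed by a direct edge.
Euclidean: yes — any two successors of a common world are R-related.
Only symmetric fails.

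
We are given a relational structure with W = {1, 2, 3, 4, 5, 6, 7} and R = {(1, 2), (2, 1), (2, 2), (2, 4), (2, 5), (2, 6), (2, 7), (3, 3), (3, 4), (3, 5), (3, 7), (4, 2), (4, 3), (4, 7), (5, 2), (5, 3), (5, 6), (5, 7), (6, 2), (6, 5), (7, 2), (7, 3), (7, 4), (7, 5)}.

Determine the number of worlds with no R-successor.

0

R is serial; there are no such worlds.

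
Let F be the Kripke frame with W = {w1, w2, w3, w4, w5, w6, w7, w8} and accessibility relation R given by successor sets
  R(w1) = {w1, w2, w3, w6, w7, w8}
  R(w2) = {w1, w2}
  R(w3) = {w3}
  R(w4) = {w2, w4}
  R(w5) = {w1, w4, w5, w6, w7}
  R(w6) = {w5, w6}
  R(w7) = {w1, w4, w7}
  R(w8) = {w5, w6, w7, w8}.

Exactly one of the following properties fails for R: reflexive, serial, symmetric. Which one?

Reflexive: yes — every world is R-related to itself.
Serial: yes — every world has a successor (e.g. w1 R w1).
Symmetric: no — w1 R w3 but not w3 R w1.
Only symmetric fails.

symmetric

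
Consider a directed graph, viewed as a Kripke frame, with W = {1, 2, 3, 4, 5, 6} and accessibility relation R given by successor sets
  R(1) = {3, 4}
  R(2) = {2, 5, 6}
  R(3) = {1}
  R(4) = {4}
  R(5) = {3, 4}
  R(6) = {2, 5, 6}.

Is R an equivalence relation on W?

No

Reflexive: no — 1 is not related to itself.
Symmetric: no — 1 R 4 but not 4 R 1.
Transitive: no — 2 R 5 and 5 R 3, but not 2 R 3.
So R is not an equivalence relation.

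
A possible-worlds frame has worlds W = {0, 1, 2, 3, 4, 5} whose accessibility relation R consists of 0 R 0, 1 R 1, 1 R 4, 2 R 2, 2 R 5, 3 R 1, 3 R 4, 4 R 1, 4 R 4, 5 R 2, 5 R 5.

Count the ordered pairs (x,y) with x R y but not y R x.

Enumerating: (3,1), (3,4).

2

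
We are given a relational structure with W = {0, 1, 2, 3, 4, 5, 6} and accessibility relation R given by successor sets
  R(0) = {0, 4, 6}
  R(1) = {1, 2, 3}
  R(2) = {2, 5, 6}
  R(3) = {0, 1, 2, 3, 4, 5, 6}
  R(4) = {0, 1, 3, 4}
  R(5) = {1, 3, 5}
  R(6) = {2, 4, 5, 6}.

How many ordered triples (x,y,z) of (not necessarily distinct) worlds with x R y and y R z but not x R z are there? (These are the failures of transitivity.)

28

Enumerating: (0,4,1), (0,4,3), (0,6,2), (0,6,5), (1,2,5), (1,2,6), (1,3,0), (1,3,4), (1,3,5), (1,3,6), (2,5,1), (2,5,3), … and 16 more.
Total: 28.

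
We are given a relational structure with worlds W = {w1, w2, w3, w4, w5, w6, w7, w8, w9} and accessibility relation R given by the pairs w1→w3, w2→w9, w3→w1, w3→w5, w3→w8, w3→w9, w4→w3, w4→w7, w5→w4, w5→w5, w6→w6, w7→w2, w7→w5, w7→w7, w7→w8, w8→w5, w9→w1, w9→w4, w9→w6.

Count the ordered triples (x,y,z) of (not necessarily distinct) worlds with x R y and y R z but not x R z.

26

Enumerating: (w1,w3,w1), (w1,w3,w5), (w1,w3,w8), (w1,w3,w9), (w2,w9,w1), (w2,w9,w4), (w2,w9,w6), (w3,w1,w3), (w3,w5,w4), (w3,w9,w4), (w3,w9,w6), (w4,w3,w1), … and 14 more.
Total: 26.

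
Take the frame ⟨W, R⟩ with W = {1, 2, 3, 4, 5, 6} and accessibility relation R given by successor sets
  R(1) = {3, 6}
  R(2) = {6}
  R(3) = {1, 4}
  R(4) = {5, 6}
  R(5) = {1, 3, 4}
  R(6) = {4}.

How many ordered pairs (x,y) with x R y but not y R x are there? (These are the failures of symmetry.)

Enumerating: (1,6), (2,6), (3,4), (5,1), (5,3).

5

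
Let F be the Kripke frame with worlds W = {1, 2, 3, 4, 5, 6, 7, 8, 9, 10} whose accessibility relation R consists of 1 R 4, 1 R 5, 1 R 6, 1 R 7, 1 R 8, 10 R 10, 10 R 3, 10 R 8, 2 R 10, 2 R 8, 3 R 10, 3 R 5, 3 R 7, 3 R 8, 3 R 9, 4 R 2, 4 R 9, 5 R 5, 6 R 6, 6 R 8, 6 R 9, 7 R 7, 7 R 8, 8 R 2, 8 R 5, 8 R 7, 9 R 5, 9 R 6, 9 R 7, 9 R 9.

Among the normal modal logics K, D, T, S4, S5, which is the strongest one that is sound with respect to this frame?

Serial (axiom D): yes — every world has a successor (e.g. 1 R 4).
Reflexive (axiom T): no — 1 is not related to itself.
Transitive (axiom 4): no — 1 R 4 and 4 R 2, but not 1 R 2.
Euclidean (axiom 5): no — 1 R 4 and 1 R 5, but not 4 R 5.
So F validates K, D; T would additionally require R to be reflexive. The strongest is D.

D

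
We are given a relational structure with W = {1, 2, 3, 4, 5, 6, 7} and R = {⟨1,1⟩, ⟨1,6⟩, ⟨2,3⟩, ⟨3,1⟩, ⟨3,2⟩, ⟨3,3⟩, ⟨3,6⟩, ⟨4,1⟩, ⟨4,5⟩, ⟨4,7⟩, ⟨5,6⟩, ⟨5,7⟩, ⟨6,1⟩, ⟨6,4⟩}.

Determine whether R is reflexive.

No

Reflexive: no — 2 is not related to itself.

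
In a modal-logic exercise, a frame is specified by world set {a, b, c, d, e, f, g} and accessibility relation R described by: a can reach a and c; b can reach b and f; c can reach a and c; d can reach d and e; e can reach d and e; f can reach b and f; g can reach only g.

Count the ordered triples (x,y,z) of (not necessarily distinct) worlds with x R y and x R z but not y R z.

R is Euclidean; there are no such tuples.

0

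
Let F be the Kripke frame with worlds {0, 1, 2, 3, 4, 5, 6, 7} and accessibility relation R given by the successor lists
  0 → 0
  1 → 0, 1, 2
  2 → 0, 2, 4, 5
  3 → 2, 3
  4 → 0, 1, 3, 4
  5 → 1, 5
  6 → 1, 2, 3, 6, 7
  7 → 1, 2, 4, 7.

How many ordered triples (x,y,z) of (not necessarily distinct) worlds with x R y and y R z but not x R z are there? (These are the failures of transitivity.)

Enumerating: (1,2,4), (1,2,5), (2,4,1), (2,4,3), (2,5,1), (3,2,0), (3,2,4), (3,2,5), (4,1,2), (4,3,2), (5,1,0), (5,1,2), … and 10 more.
Total: 22.

22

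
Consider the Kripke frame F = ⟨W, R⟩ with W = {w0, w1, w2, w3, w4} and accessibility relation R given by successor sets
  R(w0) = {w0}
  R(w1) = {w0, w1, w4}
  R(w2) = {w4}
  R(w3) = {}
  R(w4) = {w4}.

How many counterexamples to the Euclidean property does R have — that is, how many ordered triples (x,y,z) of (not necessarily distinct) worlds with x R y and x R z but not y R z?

4

Enumerating: (w1,w0,w1), (w1,w0,w4), (w1,w4,w0), (w1,w4,w1).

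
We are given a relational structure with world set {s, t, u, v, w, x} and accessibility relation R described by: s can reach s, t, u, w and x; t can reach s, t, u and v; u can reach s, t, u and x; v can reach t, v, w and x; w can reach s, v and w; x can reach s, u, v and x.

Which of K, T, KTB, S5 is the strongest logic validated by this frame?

Reflexive (axiom T): yes — every world is R-related to itself.
Symmetric (axiom B): yes — every pair in R has its reverse in R.
Euclidean (axiom 5): no — s R t and s R w, but not t R w.
So F validates K, T, KTB; S5 would additionally require R to be Euclidean. The strongest is KTB.

KTB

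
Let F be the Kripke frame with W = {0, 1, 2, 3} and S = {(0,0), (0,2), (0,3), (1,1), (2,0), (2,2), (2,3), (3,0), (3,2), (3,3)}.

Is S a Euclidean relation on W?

Euclidean: yes — any two successors of a common world are S-related.

Yes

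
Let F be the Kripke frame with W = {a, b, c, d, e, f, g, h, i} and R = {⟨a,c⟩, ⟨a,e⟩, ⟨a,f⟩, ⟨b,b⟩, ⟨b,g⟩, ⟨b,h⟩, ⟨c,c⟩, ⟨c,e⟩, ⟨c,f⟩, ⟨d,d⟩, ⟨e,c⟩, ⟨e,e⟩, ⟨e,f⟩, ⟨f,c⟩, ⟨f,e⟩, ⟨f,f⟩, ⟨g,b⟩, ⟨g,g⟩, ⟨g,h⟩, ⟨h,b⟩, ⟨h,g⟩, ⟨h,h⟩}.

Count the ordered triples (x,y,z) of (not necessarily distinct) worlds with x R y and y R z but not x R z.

0

R is transitive; there are no such tuples.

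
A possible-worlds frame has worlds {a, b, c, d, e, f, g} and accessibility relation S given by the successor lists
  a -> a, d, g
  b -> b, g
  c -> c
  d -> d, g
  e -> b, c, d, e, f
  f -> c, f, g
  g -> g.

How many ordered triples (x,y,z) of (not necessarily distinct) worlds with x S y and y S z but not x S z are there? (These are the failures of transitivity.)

3

Enumerating: (e,b,g), (e,d,g), (e,f,g).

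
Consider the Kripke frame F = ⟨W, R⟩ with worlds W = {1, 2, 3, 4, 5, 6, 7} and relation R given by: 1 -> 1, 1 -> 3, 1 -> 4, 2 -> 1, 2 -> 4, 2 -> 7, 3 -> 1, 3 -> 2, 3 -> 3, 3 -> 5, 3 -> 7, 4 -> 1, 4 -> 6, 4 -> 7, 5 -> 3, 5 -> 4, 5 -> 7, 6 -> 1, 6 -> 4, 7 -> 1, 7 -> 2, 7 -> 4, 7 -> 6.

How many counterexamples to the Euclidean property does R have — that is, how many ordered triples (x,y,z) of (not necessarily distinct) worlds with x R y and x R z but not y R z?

Enumerating: (1,3,4), (1,4,3), (1,4,4), (2,1,7), (2,4,4), (2,7,7), (3,1,2), (3,1,5), (3,1,7), (3,2,2), (3,2,3), (3,2,5), … and 25 more.
Total: 37.

37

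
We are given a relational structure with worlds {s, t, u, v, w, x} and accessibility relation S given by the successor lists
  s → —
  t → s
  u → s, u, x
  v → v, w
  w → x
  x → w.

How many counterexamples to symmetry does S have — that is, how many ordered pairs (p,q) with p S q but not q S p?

4

Enumerating: (t,s), (u,s), (u,x), (v,w).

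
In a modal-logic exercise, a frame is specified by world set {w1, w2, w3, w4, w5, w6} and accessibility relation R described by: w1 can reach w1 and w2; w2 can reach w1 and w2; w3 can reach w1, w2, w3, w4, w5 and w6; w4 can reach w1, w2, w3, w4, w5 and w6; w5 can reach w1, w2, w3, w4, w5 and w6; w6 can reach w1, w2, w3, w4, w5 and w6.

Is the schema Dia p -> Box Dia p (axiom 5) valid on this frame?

No

The schema 5 characterises exactly the Euclidean frames.
Euclidean: no — w3 R w1 and w3 R w4, but not w1 R w4.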